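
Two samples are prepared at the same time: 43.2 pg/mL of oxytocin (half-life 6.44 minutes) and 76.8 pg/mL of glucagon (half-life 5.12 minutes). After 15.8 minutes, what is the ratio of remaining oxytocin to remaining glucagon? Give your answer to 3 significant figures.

oxytocin: 43.2 × (1/2)^(15.8/6.44) = 43.2 × (1/2)^2.4534 ≈ 7.8874 pg/mL.
glucagon: 76.8 × (1/2)^(15.8/5.12) = 76.8 × (1/2)^3.0859 ≈ 9.0449 pg/mL.
Ratio ≈ 7.8874 / 9.0449 ≈ 0.87203.

0.872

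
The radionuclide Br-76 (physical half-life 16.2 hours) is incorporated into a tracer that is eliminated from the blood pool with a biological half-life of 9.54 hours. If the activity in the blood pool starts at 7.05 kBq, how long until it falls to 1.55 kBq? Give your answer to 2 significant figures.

13 hours

1/t_eff = 1/t_phys + 1/t_biol = 1/16.2 + 1/9.54 = 0.16655 per hour.
t_eff = 16.2 × 9.54 / (16.2 + 9.54) ≈ 6.0042 hours.
n = log₂(7.05/1.55) ≈ 2.1854; t = 2.1854 × 6.0042 ≈ 13.121 hours.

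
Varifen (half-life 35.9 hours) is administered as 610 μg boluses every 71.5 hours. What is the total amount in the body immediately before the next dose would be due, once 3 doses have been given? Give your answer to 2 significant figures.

The 3 doses were given 214.5, 143, 71.5 hours ago.
Total = 610·(1/2)^(214.5/35.9) + 610·(1/2)^(143/35.9) + 610·(1/2)^(71.5/35.9)
      = 9.6983 + 38.569 + 153.39 ≈ 201.65 μg.

200 μg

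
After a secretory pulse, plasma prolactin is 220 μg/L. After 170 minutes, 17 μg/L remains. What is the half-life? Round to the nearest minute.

46 minutes

A/A₀ = 17/220 ≈ 0.077273.
n = log₂(12.941) ≈ 3.6939 half-lives elapsed in 170 minutes.
t½ = 170/3.6939 ≈ 46.022 minutes.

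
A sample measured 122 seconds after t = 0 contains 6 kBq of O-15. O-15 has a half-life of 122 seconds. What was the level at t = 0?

12 kBq

Number of half-lives elapsed: n = 122/122 ≈ 1.
A₀ = A × 2^n = 6 × 2^1 = 6 × 2 ≈ 12 kBq.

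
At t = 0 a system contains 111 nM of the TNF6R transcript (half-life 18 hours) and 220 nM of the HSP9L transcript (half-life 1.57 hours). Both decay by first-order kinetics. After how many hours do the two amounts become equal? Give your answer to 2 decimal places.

1.70 hours

Set 111·(1/2)^(t/18) = 220·(1/2)^(t/1.57).
Taking log₂: log₂(111/220) = t·(1/18 − 1/1.57).
log₂(0.50455) = -0.98694; 1/18 − 1/1.57 = -0.58139.
t = -0.98694 / -0.58139 ≈ 1.6976 hours.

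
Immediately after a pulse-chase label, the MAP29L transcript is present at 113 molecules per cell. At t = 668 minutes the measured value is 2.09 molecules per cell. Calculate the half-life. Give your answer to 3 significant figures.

A/A₀ = 2.09/113 ≈ 0.018496.
n = log₂(54.067) ≈ 5.7567 half-lives elapsed in 668 minutes.
t½ = 668/5.7567 ≈ 116.04 minutes.

116 minutes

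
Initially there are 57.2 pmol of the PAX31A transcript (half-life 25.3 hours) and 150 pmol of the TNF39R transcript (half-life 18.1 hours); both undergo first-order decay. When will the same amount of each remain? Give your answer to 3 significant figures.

Set 57.2·(1/2)^(t/25.3) = 150·(1/2)^(t/18.1).
Taking log₂: log₂(57.2/150) = t·(1/25.3 − 1/18.1).
log₂(0.38133) = -1.3909; 1/25.3 − 1/18.1 = -0.015723.
t = -1.3909 / -0.015723 ≈ 88.462 hours.

88.5 hours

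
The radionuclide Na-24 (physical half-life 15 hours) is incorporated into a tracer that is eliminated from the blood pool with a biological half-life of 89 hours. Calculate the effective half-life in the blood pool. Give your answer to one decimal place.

1/t_eff = 1/t_phys + 1/t_biol = 1/15 + 1/89 = 0.077903 per hour.
t_eff = 15 × 89 / (15 + 89) ≈ 12.837 hours.

12.8 hours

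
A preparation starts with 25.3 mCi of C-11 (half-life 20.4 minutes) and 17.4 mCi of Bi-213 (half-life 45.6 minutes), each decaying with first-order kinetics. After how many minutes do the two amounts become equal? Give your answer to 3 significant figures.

Set 25.3·(1/2)^(t/20.4) = 17.4·(1/2)^(t/45.6).
Taking log₂: log₂(25.3/17.4) = t·(1/20.4 − 1/45.6).
log₂(1.454) = 0.54005; 1/20.4 − 1/45.6 = 0.02709.
t = 0.54005 / 0.02709 ≈ 19.936 minutes.

19.9 minutes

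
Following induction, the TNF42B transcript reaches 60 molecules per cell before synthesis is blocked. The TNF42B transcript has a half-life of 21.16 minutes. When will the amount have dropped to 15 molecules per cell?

15/60 = 1/4, so 2 half-lives have elapsed.
t = 2 × 21.16 = 42.32 minutes.

42.32 minutes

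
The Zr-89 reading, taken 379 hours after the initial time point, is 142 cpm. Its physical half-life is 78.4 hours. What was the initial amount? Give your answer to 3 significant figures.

Number of half-lives elapsed: n = 379/78.4 ≈ 4.8342.
A₀ = A × 2^n = 142 × 2^4.8342 = 142 × 28.526 ≈ 4050.6 cpm.

4050 cpm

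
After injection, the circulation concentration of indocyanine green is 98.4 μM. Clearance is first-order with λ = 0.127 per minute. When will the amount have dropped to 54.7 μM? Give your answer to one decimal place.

t½ = ln 2 / λ = 0.69315 / 0.127 ≈ 5.4579 minutes.
Fraction remaining = 54.7/98.4 ≈ 0.55589.
n = log₂(98.4/54.7) = ln(1.7989)/ln 2 ≈ 0.84712 half-lives.
t = n × t½ = 0.84712 × 5.4579 ≈ 4.6234 minutes.

4.6 minutes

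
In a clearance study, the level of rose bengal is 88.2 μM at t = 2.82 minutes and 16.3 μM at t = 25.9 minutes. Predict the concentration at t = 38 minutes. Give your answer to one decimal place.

6.7 μM

Over Δt = 25.9 − 2.82 = 23.08 minutes, the level fell by a factor of 88.2/16.3 ≈ 5.411.
n = log₂(5.411) ≈ 2.4359 half-lives, so t½ = 23.08/2.4359 ≈ 9.4749 minutes.
From t = 25.9 to t = 38: 16.3 × (1/2)^((38−25.9)/9.4749) ≈ 6.726 μM.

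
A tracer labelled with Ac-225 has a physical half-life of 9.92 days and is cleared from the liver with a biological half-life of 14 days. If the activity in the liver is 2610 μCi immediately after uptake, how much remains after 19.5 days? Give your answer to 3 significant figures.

254 μCi

1/t_eff = 1/t_phys + 1/t_biol = 1/9.92 + 1/14 = 0.17224 per day.
t_eff = 9.92 × 14 / (9.92 + 14) ≈ 5.806 days.
Remaining = 2610 × (1/2)^(19.5/5.806) = 2610 × (1/2)^3.3586 ≈ 254.45 μCi.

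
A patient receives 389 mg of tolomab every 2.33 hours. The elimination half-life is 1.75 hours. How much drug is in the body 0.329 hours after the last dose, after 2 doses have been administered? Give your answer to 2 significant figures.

The 2 doses were given 2.659, 0.329 hours ago.
Total = 389·(1/2)^(2.659/1.75) + 389·(1/2)^(0.329/1.75)
      = 135.69 + 341.47 ≈ 477.17 mg.

480 mg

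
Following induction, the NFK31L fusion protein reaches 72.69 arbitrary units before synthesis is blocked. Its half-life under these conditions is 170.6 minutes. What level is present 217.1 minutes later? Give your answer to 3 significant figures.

Number of half-lives: n = 217.1/170.6 ≈ 1.2726.
Remaining = 72.69 × (1/2)^1.2726 = 72.69 × 0.41392 ≈ 30.088 arbitrary units.

30.1 arbitrary units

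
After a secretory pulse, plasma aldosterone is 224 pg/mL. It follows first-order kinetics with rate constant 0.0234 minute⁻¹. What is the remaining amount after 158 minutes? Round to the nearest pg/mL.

6 pg/mL

t½ = ln 2 / k = 0.69315 / 0.0234 ≈ 29.622 minutes.
Number of half-lives: n = 158/29.622 ≈ 5.3339.
Remaining = 224 × (1/2)^5.3339 = 224 × 0.024793 ≈ 5.5536 pg/mL.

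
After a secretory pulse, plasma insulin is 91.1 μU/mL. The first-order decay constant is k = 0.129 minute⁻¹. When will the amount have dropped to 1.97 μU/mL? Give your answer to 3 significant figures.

t½ = ln 2 / k = 0.69315 / 0.129 ≈ 5.3732 minutes.
Fraction remaining = 1.97/91.1 ≈ 0.021625.
n = log₂(91.1/1.97) = ln(46.244)/ln 2 ≈ 5.5312 half-lives.
t = n × t½ = 5.5312 × 5.3732 ≈ 29.72 minutes.

29.7 minutes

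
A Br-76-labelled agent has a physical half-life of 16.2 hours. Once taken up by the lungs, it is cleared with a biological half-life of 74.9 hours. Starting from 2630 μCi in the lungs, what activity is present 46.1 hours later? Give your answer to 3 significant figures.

1/t_eff = 1/t_phys + 1/t_biol = 1/16.2 + 1/74.9 = 0.07508 per hour.
t_eff = 16.2 × 74.9 / (16.2 + 74.9) ≈ 13.319 hours.
Remaining = 2630 × (1/2)^(46.1/13.319) = 2630 × (1/2)^3.4612 ≈ 238.8 μCi.

239 μCi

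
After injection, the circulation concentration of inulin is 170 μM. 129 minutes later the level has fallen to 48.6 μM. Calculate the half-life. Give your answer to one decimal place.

A/A₀ = 48.6/170 ≈ 0.28588.
n = log₂(3.4979) ≈ 1.8065 half-lives elapsed in 129 minutes.
t½ = 129/1.8065 ≈ 71.409 minutes.

71.4 minutes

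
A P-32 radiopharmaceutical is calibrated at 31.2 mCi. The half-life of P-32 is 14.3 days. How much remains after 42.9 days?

3.9 mCi

Elapsed time is 3 half-lives (42.9/14.3).
Each half-life halves the amount: 31.2 × (1/2)^3 = 31.2/8 = 3.9 mCi.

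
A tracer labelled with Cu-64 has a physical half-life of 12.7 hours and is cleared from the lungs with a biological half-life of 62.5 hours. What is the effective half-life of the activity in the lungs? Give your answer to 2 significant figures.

1/t_eff = 1/t_phys + 1/t_biol = 1/12.7 + 1/62.5 = 0.09474 per hour.
t_eff = 12.7 × 62.5 / (12.7 + 62.5) ≈ 10.555 hours.

11 hours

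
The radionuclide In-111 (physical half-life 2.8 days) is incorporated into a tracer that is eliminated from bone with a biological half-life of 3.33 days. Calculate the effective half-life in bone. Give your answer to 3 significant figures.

1.52 days

1/t_eff = 1/t_phys + 1/t_biol = 1/2.8 + 1/3.33 = 0.65744 per day.
t_eff = 2.8 × 3.33 / (2.8 + 3.33) ≈ 1.521 days.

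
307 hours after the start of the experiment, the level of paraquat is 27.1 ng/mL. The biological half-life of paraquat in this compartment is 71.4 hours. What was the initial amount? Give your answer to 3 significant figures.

534 ng/mL

Number of half-lives elapsed: n = 307/71.4 ≈ 4.2997.
A₀ = A × 2^n = 27.1 × 2^4.2997 = 27.1 × 19.694 ≈ 533.72 ng/mL.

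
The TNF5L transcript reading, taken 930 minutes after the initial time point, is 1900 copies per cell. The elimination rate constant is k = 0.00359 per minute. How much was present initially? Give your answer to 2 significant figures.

54000 copies per cell

t½ = ln 2 / k = 0.69315 / 0.00359 ≈ 193.08 minutes.
Number of half-lives elapsed: n = 930/193.08 ≈ 4.8167.
A₀ = A × 2^n = 1900 × 2^4.8167 = 1900 × 28.182 ≈ 53547 copies per cell.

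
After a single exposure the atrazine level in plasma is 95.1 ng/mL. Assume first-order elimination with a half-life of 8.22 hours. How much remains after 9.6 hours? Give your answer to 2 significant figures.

Number of half-lives: n = 9.6/8.22 ≈ 1.1679.
Remaining = 95.1 × (1/2)^1.1679 = 95.1 × 0.44507 ≈ 42.327 ng/mL.

42 ng/mL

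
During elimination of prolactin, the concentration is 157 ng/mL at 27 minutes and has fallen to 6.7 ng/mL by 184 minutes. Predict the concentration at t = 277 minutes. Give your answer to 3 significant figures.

Over Δt = 184 − 27 = 157 minutes, the level fell by a factor of 157/6.7 ≈ 23.433.
n = log₂(23.433) ≈ 4.5505 half-lives, so t½ = 157/4.5505 ≈ 34.502 minutes.
From t = 184 to t = 277: 6.7 × (1/2)^((277−184)/34.502) ≈ 1.0343 ng/mL.

1.03 ng/mL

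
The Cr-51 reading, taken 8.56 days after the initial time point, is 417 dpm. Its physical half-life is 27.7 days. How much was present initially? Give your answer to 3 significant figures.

517 dpm

Number of half-lives elapsed: n = 8.56/27.7 ≈ 0.30903.
A₀ = A × 2^n = 417 × 2^0.30903 = 417 × 1.2389 ≈ 516.61 dpm.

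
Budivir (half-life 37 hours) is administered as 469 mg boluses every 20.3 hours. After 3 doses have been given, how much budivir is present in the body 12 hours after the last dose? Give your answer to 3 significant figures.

806 mg

The 3 doses were given 52.6, 32.3, 12 hours ago.
Total = 469·(1/2)^(52.6/37) + 469·(1/2)^(32.3/37) + 469·(1/2)^(12/37)
      = 175.07 + 256.08 + 374.58 ≈ 805.74 mg.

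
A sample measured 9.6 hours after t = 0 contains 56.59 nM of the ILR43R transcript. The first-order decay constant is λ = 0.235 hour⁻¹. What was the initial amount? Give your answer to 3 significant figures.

540 nM

t½ = ln 2 / λ = 0.69315 / 0.235 ≈ 2.9496 hours.
Number of half-lives elapsed: n = 9.6/2.9496 ≈ 3.2547.
A₀ = A × 2^n = 56.59 × 2^3.2547 = 56.59 × 9.5448 ≈ 540.14 nM.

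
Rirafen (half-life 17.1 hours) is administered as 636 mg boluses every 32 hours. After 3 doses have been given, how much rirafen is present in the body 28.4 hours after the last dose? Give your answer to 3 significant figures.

271 mg

The 3 doses were given 92.4, 60.4, 28.4 hours ago.
Total = 636·(1/2)^(92.4/17.1) + 636·(1/2)^(60.4/17.1) + 636·(1/2)^(28.4/17.1)
      = 15.026 + 54.976 + 201.14 ≈ 271.14 mg.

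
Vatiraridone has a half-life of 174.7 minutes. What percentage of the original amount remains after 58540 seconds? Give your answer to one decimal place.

2.1%

58540 seconds = 975.667 minutes.
n = 975.667/174.7 ≈ 5.5848 half-lives.
Fraction remaining = (1/2)^5.5848 ≈ 0.020836, i.e. 2.0836%.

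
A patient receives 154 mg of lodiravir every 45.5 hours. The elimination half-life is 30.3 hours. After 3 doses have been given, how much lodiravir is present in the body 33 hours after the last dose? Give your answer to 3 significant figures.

107 mg

The 3 doses were given 124, 78.5, 33 hours ago.
Total = 154·(1/2)^(124/30.3) + 154·(1/2)^(78.5/30.3) + 154·(1/2)^(33/30.3)
      = 9.0278 + 25.564 + 72.388 ≈ 106.98 mg.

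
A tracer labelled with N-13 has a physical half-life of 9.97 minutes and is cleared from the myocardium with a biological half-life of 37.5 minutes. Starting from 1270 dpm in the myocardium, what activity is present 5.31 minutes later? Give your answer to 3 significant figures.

1/t_eff = 1/t_phys + 1/t_biol = 1/9.97 + 1/37.5 = 0.12697 per minute.
t_eff = 9.97 × 37.5 / (9.97 + 37.5) ≈ 7.876 minutes.
Remaining = 1270 × (1/2)^(5.31/7.876) = 1270 × (1/2)^0.6742 ≈ 795.88 dpm.

796 dpm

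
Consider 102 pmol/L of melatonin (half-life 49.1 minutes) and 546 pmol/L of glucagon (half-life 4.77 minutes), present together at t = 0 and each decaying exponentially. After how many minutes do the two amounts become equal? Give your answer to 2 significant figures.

13 minutes

Set 102·(1/2)^(t/49.1) = 546·(1/2)^(t/4.77).
Taking log₂: log₂(102/546) = t·(1/49.1 − 1/4.77).
log₂(0.18681) = -2.4203; 1/49.1 − 1/4.77 = -0.18928.
t = -2.4203 / -0.18928 ≈ 12.787 minutes.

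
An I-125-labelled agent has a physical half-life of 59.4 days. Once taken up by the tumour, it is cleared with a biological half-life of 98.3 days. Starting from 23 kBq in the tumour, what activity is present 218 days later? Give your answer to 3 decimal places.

1/t_eff = 1/t_phys + 1/t_biol = 1/59.4 + 1/98.3 = 0.027008 per day.
t_eff = 59.4 × 98.3 / (59.4 + 98.3) ≈ 37.026 days.
Remaining = 23 × (1/2)^(218/37.026) = 23 × (1/2)^5.8877 ≈ 0.38846 kBq.

0.388 kBq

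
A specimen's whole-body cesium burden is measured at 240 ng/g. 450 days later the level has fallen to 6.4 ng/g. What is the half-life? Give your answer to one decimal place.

A/A₀ = 6.4/240 ≈ 0.026667.
n = log₂(37.5) ≈ 5.2288 half-lives elapsed in 450 days.
t½ = 450/5.2288 ≈ 86.062 days.

86.1 days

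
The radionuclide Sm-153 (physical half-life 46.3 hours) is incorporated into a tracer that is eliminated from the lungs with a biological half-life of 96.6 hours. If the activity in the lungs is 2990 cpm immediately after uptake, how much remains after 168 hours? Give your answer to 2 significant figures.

72 cpm

1/t_eff = 1/t_phys + 1/t_biol = 1/46.3 + 1/96.6 = 0.03195 per hour.
t_eff = 46.3 × 96.6 / (46.3 + 96.6) ≈ 31.299 hours.
Remaining = 2990 × (1/2)^(168/31.299) = 2990 × (1/2)^5.3676 ≈ 72.419 cpm.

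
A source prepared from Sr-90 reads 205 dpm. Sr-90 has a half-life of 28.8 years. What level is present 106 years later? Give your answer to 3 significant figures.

Number of half-lives: n = 106/28.8 ≈ 3.6806.
Remaining = 205 × (1/2)^3.6806 = 205 × 0.077991 ≈ 15.988 dpm.

16.0 dpm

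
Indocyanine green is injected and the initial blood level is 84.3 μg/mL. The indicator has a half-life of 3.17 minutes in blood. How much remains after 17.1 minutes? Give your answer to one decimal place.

Number of half-lives: n = 17.1/3.17 ≈ 5.3943.
Remaining = 84.3 × (1/2)^5.3943 = 84.3 × 0.023776 ≈ 2.0044 μg/mL.

2.0 μg/mL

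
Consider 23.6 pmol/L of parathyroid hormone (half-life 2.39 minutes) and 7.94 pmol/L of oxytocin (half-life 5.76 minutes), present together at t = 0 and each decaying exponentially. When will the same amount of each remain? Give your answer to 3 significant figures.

6.42 minutes

Set 23.6·(1/2)^(t/2.39) = 7.94·(1/2)^(t/5.76).
Taking log₂: log₂(23.6/7.94) = t·(1/2.39 − 1/5.76).
log₂(2.9723) = 1.5716; 1/2.39 − 1/5.76 = 0.2448.
t = 1.5716 / 0.2448 ≈ 6.4199 minutes.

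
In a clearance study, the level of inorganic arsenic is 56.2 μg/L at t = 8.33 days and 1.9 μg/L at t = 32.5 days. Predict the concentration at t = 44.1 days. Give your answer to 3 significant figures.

0.374 μg/L

Over Δt = 32.5 − 8.33 = 24.17 days, the level fell by a factor of 56.2/1.9 ≈ 29.579.
n = log₂(29.579) ≈ 4.8865 half-lives, so t½ = 24.17/4.8865 ≈ 4.9463 days.
From t = 32.5 to t = 44.1: 1.9 × (1/2)^((44.1−32.5)/4.9463) ≈ 0.37392 μg/L.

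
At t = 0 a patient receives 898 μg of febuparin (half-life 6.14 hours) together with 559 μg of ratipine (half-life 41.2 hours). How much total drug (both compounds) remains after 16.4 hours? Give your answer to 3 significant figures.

febuparin: 898 × (1/2)^(16.4/6.14) = 898 × (1/2)^2.671 ≈ 141 μg.
ratipine: 559 × (1/2)^(16.4/41.2) = 559 × (1/2)^0.39806 ≈ 424.21 μg.
Total = 141 + 424.21 ≈ 565.21 μg.

565 μg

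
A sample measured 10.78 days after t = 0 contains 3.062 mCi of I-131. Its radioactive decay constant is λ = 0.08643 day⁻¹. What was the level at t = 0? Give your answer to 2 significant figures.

t½ = ln 2 / λ = 0.69315 / 0.08643 ≈ 8.0198 days.
Number of half-lives elapsed: n = 10.78/8.0198 ≈ 1.3442.
A₀ = A × 2^n = 3.062 × 2^1.3442 = 3.062 × 2.5389 ≈ 7.774 mCi.

7.8 mCi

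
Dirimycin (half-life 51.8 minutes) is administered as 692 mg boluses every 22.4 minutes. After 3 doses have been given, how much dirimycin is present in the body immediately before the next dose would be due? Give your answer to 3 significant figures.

1170 mg

The 3 doses were given 67.2, 44.8, 22.4 minutes ago.
Total = 692·(1/2)^(67.2/51.8) + 692·(1/2)^(44.8/51.8) + 692·(1/2)^(22.4/51.8)
      = 281.57 + 379.98 + 512.78 ≈ 1174.3 mg.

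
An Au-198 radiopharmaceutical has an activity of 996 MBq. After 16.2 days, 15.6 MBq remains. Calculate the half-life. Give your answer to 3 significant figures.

A/A₀ = 15.6/996 ≈ 0.015663.
n = log₂(63.846) ≈ 5.9965 half-lives elapsed in 16.2 days.
t½ = 16.2/5.9965 ≈ 2.7016 days.

2.70 days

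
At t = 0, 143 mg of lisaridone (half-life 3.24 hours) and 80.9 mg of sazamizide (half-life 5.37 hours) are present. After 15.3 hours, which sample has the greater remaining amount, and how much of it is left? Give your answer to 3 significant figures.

sazamizide, 11.2 mg

lisaridone: 143 × (1/2)^4.7222 ≈ 5.4176 mg.
sazamizide: 80.9 × (1/2)^2.8492 ≈ 11.227 mg.
Sazamizide has more remaining, at ≈ 11.227 mg.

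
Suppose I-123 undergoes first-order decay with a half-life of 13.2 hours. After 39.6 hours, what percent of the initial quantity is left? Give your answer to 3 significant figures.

n = 39.6/13.2 ≈ 3 half-lives.
Fraction remaining = (1/2)^3 ≈ 0.125, i.e. 12.5%.

12.5%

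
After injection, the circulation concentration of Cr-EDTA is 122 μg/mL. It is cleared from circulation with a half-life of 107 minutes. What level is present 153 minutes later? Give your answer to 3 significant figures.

45.3 μg/mL

Number of half-lives: n = 153/107 ≈ 1.4299.
Remaining = 122 × (1/2)^1.4299 = 122 × 0.37115 ≈ 45.281 μg/mL.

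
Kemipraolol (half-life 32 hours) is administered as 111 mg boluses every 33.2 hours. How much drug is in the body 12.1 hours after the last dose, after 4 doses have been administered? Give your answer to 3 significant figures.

157 mg

The 4 doses were given 111.7, 78.5, 45.3, 12.1 hours ago.
Total = 111·(1/2)^(111.7/32) + 111·(1/2)^(78.5/32) + 111·(1/2)^(45.3/32) + 111·(1/2)^(12.1/32)
      = 9.8751 + 20.27 + 41.608 + 85.408 ≈ 157.16 mg.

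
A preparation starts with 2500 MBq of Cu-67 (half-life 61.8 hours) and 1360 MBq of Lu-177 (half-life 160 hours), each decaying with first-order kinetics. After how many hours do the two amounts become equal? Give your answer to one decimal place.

Set 2500·(1/2)^(t/61.8) = 1360·(1/2)^(t/160).
Taking log₂: log₂(2500/1360) = t·(1/61.8 − 1/160).
log₂(1.8382) = 0.87832; 1/61.8 − 1/160 = 0.0099312.
t = 0.87832 / 0.0099312 ≈ 88.44 hours.

88.4 hours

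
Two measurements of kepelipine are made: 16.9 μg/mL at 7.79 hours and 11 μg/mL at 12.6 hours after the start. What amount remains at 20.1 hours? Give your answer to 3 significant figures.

Over Δt = 12.6 − 7.79 = 4.81 hours, the level fell by a factor of 16.9/11 ≈ 1.5364.
n = log₂(1.5364) ≈ 0.61952 half-lives, so t½ = 4.81/0.61952 ≈ 7.7641 hours.
From t = 12.6 to t = 20.1: 11 × (1/2)^((20.1−12.6)/7.7641) ≈ 5.6312 μg/mL.

5.63 μg/mL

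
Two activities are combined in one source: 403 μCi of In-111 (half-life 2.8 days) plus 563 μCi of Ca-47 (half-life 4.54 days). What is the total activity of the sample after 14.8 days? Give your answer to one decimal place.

In-111: 403 × (1/2)^(14.8/2.8) = 403 × (1/2)^5.2857 ≈ 10.331 μCi.
Ca-47: 563 × (1/2)^(14.8/4.54) = 563 × (1/2)^3.2599 ≈ 58.773 μCi.
Total = 10.331 + 58.773 ≈ 69.104 μCi.

69.1 μCi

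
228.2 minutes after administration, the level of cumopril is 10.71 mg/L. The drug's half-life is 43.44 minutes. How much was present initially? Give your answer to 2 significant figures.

410 mg/L

Number of half-lives elapsed: n = 228.2/43.44 ≈ 5.2532.
A₀ = A × 2^n = 10.71 × 2^5.2532 = 10.71 × 38.14 ≈ 408.48 mg/L.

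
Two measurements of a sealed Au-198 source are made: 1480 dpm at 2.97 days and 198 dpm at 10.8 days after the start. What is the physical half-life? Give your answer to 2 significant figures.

Over Δt = 10.8 − 2.97 = 7.83 days, the level fell by a factor of 1480/198 ≈ 7.4747.
n = log₂(7.4747) ≈ 2.902 half-lives, so t½ = 7.83/2.902 ≈ 2.6981 days.

2.7 days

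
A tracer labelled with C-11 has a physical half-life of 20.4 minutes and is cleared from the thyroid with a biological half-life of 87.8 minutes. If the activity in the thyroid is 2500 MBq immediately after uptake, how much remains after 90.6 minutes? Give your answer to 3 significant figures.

56.3 MBq

1/t_eff = 1/t_phys + 1/t_biol = 1/20.4 + 1/87.8 = 0.060409 per minute.
t_eff = 20.4 × 87.8 / (20.4 + 87.8) ≈ 16.554 minutes.
Remaining = 2500 × (1/2)^(90.6/16.554) = 2500 × (1/2)^5.4731 ≈ 56.284 MBq.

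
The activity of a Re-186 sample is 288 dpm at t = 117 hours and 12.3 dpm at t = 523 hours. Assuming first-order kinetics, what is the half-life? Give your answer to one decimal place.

89.2 hours

Over Δt = 523 − 117 = 406 hours, the level fell by a factor of 288/12.3 ≈ 23.415.
n = log₂(23.415) ≈ 4.5493 half-lives, so t½ = 406/4.5493 ≈ 89.244 hours.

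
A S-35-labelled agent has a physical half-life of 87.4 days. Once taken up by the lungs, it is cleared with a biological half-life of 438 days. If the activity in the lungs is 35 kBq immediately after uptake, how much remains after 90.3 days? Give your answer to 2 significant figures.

1/t_eff = 1/t_phys + 1/t_biol = 1/87.4 + 1/438 = 0.013725 per day.
t_eff = 87.4 × 438 / (87.4 + 438) ≈ 72.861 days.
Remaining = 35 × (1/2)^(90.3/72.861) = 35 × (1/2)^1.2393 ≈ 14.825 kBq.

15 kBq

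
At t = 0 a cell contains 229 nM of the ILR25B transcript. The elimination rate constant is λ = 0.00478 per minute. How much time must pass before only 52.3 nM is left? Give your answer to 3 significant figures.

309 minutes

t½ = ln 2 / λ = 0.69315 / 0.00478 ≈ 145.01 minutes.
Fraction remaining = 52.3/229 ≈ 0.22838.
n = log₂(229/52.3) = ln(4.3786)/ln 2 ≈ 2.1305 half-lives.
t = n × t½ = 2.1305 × 145.01 ≈ 308.94 minutes.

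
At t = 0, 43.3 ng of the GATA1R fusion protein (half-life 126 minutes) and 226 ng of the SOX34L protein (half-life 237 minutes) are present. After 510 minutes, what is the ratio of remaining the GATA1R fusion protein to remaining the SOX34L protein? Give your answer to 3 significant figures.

GATA1R fusion protein: 43.3 × (1/2)^(510/126) = 43.3 × (1/2)^4.0476 ≈ 2.6184 ng.
SOX34L protein: 226 × (1/2)^(510/237) = 226 × (1/2)^2.1519 ≈ 50.854 ng.
Ratio ≈ 2.6184 / 50.854 ≈ 0.051489.

0.0515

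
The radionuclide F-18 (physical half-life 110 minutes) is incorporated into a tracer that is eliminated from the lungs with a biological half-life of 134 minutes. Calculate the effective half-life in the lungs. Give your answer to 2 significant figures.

60 minutes

1/t_eff = 1/t_phys + 1/t_biol = 1/110 + 1/134 = 0.016554 per minute.
t_eff = 110 × 134 / (110 + 134) ≈ 60.41 minutes.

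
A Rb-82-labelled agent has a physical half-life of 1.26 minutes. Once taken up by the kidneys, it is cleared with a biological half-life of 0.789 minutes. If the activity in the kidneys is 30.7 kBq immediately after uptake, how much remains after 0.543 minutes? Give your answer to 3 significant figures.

1/t_eff = 1/t_phys + 1/t_biol = 1/1.26 + 1/0.789 = 2.0611 per minute.
t_eff = 1.26 × 0.789 / (1.26 + 0.789) ≈ 0.48518 minutes.
Remaining = 30.7 × (1/2)^(0.543/0.48518) = 30.7 × (1/2)^1.1192 ≈ 14.133 kBq.

14.1 kBq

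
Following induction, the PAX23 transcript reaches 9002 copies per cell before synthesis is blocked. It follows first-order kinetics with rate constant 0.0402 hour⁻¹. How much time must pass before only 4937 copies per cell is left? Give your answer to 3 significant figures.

14.9 hours

t½ = ln 2 / λ = 0.69315 / 0.0402 ≈ 17.242 hours.
Fraction remaining = 4937/9002 ≈ 0.54843.
n = log₂(9002/4937) = ln(1.8234)/ln 2 ≈ 0.86661 half-lives.
t = n × t½ = 0.86661 × 17.242 ≈ 14.943 hours.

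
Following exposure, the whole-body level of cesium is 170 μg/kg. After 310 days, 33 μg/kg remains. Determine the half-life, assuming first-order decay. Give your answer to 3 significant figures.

A/A₀ = 33/170 ≈ 0.19412.
n = log₂(5.1515) ≈ 2.365 half-lives elapsed in 310 days.
t½ = 310/2.365 ≈ 131.08 days.

131 days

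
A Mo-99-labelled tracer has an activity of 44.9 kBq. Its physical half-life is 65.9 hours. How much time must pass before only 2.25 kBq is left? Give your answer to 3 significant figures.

Fraction remaining = 2.25/44.9 ≈ 0.050111.
n = log₂(44.9/2.25) = ln(19.956)/ln 2 ≈ 4.3187 half-lives.
t = n × t½ = 4.3187 × 65.9 ≈ 284.6 hours.

285 hours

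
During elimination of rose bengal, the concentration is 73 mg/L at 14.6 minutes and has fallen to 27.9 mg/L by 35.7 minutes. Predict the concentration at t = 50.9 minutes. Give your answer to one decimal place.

14.0 mg/L

Over Δt = 35.7 − 14.6 = 21.1 minutes, the level fell by a factor of 73/27.9 ≈ 2.6165.
n = log₂(2.6165) ≈ 1.3876 half-lives, so t½ = 21.1/1.3876 ≈ 15.206 minutes.
From t = 35.7 to t = 50.9: 27.9 × (1/2)^((50.9−35.7)/15.206) ≈ 13.954 mg/L.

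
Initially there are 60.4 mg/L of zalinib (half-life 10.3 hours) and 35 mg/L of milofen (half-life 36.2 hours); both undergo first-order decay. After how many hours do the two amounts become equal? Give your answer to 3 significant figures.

11.3 hours

Set 60.4·(1/2)^(t/10.3) = 35·(1/2)^(t/36.2).
Taking log₂: log₂(60.4/35) = t·(1/10.3 − 1/36.2).
log₂(1.7257) = 0.78719; 1/10.3 − 1/36.2 = 0.069463.
t = 0.78719 / 0.069463 ≈ 11.333 hours.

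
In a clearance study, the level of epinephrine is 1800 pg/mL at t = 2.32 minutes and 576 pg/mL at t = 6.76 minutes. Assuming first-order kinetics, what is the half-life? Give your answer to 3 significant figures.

2.70 minutes

Over Δt = 6.76 − 2.32 = 4.44 minutes, the level fell by a factor of 1800/576 ≈ 3.125.
n = log₂(3.125) ≈ 1.6439 half-lives, so t½ = 4.44/1.6439 ≈ 2.701 minutes.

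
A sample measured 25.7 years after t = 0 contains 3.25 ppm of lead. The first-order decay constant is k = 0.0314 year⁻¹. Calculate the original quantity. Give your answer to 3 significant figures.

t½ = ln 2 / k = 0.69315 / 0.0314 ≈ 22.075 years.
Number of half-lives elapsed: n = 25.7/22.075 ≈ 1.1642.
A₀ = A × 2^n = 3.25 × 2^1.1642 = 3.25 × 2.2411 ≈ 7.2837 ppm.

7.28 ppm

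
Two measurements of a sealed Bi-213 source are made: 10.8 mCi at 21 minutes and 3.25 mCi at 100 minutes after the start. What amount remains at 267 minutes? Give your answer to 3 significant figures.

Over Δt = 100 − 21 = 79 minutes, the level fell by a factor of 10.8/3.25 ≈ 3.3231.
n = log₂(3.3231) ≈ 1.7325 half-lives, so t½ = 79/1.7325 ≈ 45.598 minutes.
From t = 100 to t = 267: 3.25 × (1/2)^((267−100)/45.598) ≈ 0.25668 mCi.

0.257 mCi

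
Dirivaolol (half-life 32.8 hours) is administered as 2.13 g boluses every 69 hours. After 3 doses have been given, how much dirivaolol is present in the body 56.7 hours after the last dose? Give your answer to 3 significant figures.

The 3 doses were given 194.7, 125.7, 56.7 hours ago.
Total = 2.13·(1/2)^(194.7/32.8) + 2.13·(1/2)^(125.7/32.8) + 2.13·(1/2)^(56.7/32.8)
      = 0.034791 + 0.14953 + 0.64269 ≈ 0.82701 g.

0.827 g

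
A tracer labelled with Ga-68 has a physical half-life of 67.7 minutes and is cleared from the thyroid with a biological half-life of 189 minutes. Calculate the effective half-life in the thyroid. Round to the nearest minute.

1/t_eff = 1/t_phys + 1/t_biol = 1/67.7 + 1/189 = 0.020062 per minute.
t_eff = 67.7 × 189 / (67.7 + 189) ≈ 49.845 minutes.

50 minutes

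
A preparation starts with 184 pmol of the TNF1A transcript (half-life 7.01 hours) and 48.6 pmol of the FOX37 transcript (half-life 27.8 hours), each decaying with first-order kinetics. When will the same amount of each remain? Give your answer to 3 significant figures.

18.0 hours

Set 184·(1/2)^(t/7.01) = 48.6·(1/2)^(t/27.8).
Taking log₂: log₂(184/48.6) = t·(1/7.01 − 1/27.8).
log₂(3.786) = 1.9207; 1/7.01 − 1/27.8 = 0.10668.
t = 1.9207 / 0.10668 ≈ 18.004 hours.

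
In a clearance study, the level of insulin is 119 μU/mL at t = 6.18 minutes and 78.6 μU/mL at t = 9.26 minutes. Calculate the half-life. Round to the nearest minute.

5 minutes

Over Δt = 9.26 − 6.18 = 3.08 minutes, the level fell by a factor of 119/78.6 ≈ 1.514.
n = log₂(1.514) ≈ 0.59836 half-lives, so t½ = 3.08/0.59836 ≈ 5.1474 minutes.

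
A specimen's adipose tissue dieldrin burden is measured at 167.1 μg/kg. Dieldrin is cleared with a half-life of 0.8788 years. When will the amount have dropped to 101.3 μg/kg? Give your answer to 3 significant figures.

Fraction remaining = 101.3/167.1 ≈ 0.60622.
n = log₂(167.1/101.3) = ln(1.6496)/ln 2 ≈ 0.72208 half-lives.
t = n × t½ = 0.72208 × 0.8788 ≈ 0.63456 years.

0.635 years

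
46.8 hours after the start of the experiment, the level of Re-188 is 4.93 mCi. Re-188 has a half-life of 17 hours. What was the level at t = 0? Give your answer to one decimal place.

33.2 mCi

Number of half-lives elapsed: n = 46.8/17 ≈ 2.7529.
A₀ = A × 2^n = 4.93 × 2^2.7529 = 4.93 × 6.7409 ≈ 33.233 mCi.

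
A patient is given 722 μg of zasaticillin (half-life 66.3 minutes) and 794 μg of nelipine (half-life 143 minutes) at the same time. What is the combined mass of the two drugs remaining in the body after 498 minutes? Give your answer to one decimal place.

75.0 μg

zasaticillin: 722 × (1/2)^(498/66.3) = 722 × (1/2)^7.5113 ≈ 3.9574 μg.
nelipine: 794 × (1/2)^(498/143) = 794 × (1/2)^3.4825 ≈ 71.036 μg.
Total = 3.9574 + 71.036 ≈ 74.993 μg.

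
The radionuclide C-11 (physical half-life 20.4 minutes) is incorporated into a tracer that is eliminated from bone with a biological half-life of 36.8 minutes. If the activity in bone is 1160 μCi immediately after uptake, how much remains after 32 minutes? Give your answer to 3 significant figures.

1/t_eff = 1/t_phys + 1/t_biol = 1/20.4 + 1/36.8 = 0.076194 per minute.
t_eff = 20.4 × 36.8 / (20.4 + 36.8) ≈ 13.124 minutes.
Remaining = 1160 × (1/2)^(32/13.124) = 1160 × (1/2)^2.4382 ≈ 214.04 μCi.

214 μCi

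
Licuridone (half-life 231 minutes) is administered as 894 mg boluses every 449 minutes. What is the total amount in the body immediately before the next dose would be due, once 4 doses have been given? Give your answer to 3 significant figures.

The 4 doses were given 1796, 1347, 898, 449 minutes ago.
Total = 894·(1/2)^(1796/231) + 894·(1/2)^(1347/231) + 894·(1/2)^(898/231) + 894·(1/2)^(449/231)
      = 4.0819 + 15.703 + 60.409 + 232.39 ≈ 312.58 mg.

313 mg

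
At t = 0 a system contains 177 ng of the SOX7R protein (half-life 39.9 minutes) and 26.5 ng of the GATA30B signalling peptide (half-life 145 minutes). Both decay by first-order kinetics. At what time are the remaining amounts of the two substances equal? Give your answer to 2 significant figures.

Set 177·(1/2)^(t/39.9) = 26.5·(1/2)^(t/145).
Taking log₂: log₂(177/26.5) = t·(1/39.9 − 1/145).
log₂(6.6792) = 2.7397; 1/39.9 − 1/145 = 0.018166.
t = 2.7397 / 0.018166 ≈ 150.81 minutes.

150 minutes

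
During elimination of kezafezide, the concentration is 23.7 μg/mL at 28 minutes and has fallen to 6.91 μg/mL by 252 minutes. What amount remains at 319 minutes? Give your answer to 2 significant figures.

4.8 μg/mL

Over Δt = 252 − 28 = 224 minutes, the level fell by a factor of 23.7/6.91 ≈ 3.4298.
n = log₂(3.4298) ≈ 1.7781 half-lives, so t½ = 224/1.7781 ≈ 125.98 minutes.
From t = 252 to t = 319: 6.91 × (1/2)^((319−252)/125.98) ≈ 4.7794 μg/mL.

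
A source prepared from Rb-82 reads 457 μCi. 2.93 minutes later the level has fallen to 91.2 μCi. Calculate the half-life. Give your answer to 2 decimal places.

A/A₀ = 91.2/457 ≈ 0.19956.
n = log₂(5.011) ≈ 2.3251 half-lives elapsed in 2.93 minutes.
t½ = 2.93/2.3251 ≈ 1.2602 minutes.

1.26 minutes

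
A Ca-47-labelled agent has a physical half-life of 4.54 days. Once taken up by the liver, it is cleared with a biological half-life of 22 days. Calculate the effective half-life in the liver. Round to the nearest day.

4 days

1/t_eff = 1/t_phys + 1/t_biol = 1/4.54 + 1/22 = 0.26572 per day.
t_eff = 4.54 × 22 / (4.54 + 22) ≈ 3.7634 days.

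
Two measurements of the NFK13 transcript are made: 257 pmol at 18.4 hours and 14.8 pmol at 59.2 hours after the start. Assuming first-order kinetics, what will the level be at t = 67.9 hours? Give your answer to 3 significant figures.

Over Δt = 59.2 − 18.4 = 40.8 hours, the level fell by a factor of 257/14.8 ≈ 17.365.
n = log₂(17.365) ≈ 4.1181 half-lives, so t½ = 40.8/4.1181 ≈ 9.9075 hours.
From t = 59.2 to t = 67.9: 14.8 × (1/2)^((67.9−59.2)/9.9075) ≈ 8.0523 pmol.

8.05 pmol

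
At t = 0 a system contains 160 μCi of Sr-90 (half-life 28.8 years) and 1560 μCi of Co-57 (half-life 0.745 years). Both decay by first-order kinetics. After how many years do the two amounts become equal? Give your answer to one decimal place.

2.5 years

Set 160·(1/2)^(t/28.8) = 1560·(1/2)^(t/0.745).
Taking log₂: log₂(160/1560) = t·(1/28.8 − 1/0.745).
log₂(0.10256) = -3.2854; 1/28.8 − 1/0.745 = -1.3076.
t = -3.2854 / -1.3076 ≈ 2.5126 years.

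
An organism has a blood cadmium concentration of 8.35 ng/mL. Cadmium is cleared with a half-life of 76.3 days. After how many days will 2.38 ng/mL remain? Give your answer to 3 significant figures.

138 days

Fraction remaining = 2.38/8.35 ≈ 0.28503.
n = log₂(8.35/2.38) = ln(3.5084)/ln 2 ≈ 1.8108 half-lives.
t = n × t½ = 1.8108 × 76.3 ≈ 138.17 days.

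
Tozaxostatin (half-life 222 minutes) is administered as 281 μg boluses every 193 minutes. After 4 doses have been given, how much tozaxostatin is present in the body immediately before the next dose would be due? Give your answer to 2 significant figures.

310 μg

The 4 doses were given 772, 579, 386, 193 minutes ago.
Total = 281·(1/2)^(772/222) + 281·(1/2)^(579/222) + 281·(1/2)^(386/222) + 281·(1/2)^(193/222)
      = 25.228 + 46.088 + 84.196 + 153.82 ≈ 309.33 μg.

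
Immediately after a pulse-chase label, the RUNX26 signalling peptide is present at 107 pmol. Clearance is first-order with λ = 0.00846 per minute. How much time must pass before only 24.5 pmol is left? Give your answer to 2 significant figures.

t½ = ln 2 / λ = 0.69315 / 0.00846 ≈ 81.932 minutes.
Fraction remaining = 24.5/107 ≈ 0.22897.
n = log₂(107/24.5) = ln(4.3673)/ln 2 ≈ 2.1268 half-lives.
t = n × t½ = 2.1268 × 81.932 ≈ 174.25 minutes.

170 minutes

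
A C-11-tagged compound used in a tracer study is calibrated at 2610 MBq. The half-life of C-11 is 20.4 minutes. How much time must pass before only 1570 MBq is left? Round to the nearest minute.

Fraction remaining = 1570/2610 ≈ 0.60153.
n = log₂(2610/1570) = ln(1.6624)/ln 2 ≈ 0.73329 half-lives.
t = n × t½ = 0.73329 × 20.4 ≈ 14.959 minutes.

15 minutes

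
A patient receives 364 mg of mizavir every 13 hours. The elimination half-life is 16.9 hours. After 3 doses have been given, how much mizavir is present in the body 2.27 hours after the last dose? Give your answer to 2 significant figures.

640 mg

The 3 doses were given 28.27, 15.27, 2.27 hours ago.
Total = 364·(1/2)^(28.27/16.9) + 364·(1/2)^(15.27/16.9) + 364·(1/2)^(2.27/16.9)
      = 114.17 + 194.58 + 331.64 ≈ 640.39 mg.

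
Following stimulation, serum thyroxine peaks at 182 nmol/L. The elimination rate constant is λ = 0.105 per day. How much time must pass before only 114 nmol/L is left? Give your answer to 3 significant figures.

t½ = ln 2 / λ = 0.69315 / 0.105 ≈ 6.6014 days.
Fraction remaining = 114/182 ≈ 0.62637.
n = log₂(182/114) = ln(1.5965)/ln 2 ≈ 0.6749 half-lives.
t = n × t½ = 0.6749 × 6.6014 ≈ 4.4553 days.

4.46 days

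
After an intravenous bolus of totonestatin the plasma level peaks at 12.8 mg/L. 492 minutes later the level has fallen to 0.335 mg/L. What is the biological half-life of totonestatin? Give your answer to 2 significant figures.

94 minutes

A/A₀ = 0.335/12.8 ≈ 0.026172.
n = log₂(38.209) ≈ 5.2558 half-lives elapsed in 492 minutes.
t½ = 492/5.2558 ≈ 93.61 minutes.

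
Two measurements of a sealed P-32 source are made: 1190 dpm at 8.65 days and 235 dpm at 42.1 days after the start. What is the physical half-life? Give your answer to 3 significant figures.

14.3 days

Over Δt = 42.1 − 8.65 = 33.45 days, the level fell by a factor of 1190/235 ≈ 5.0638.
n = log₂(5.0638) ≈ 2.3402 half-lives, so t½ = 33.45/2.3402 ≈ 14.293 days.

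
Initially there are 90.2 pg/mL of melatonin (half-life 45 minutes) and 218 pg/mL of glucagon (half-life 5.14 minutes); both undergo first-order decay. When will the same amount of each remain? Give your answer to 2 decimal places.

7.39 minutes

Set 90.2·(1/2)^(t/45) = 218·(1/2)^(t/5.14).
Taking log₂: log₂(90.2/218) = t·(1/45 − 1/5.14).
log₂(0.41376) = -1.2731; 1/45 − 1/5.14 = -0.17233.
t = -1.2731 / -0.17233 ≈ 7.3877 minutes.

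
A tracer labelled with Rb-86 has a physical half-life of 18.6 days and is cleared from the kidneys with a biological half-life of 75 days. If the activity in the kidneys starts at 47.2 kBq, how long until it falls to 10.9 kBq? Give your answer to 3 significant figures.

1/t_eff = 1/t_phys + 1/t_biol = 1/18.6 + 1/75 = 0.067097 per day.
t_eff = 18.6 × 75 / (18.6 + 75) ≈ 14.904 days.
n = log₂(47.2/10.9) ≈ 2.1145; t = 2.1145 × 14.904 ≈ 31.514 days.

31.5 days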